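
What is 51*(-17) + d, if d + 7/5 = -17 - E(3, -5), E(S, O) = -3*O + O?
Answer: -4477/5 ≈ -895.40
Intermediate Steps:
E(S, O) = -2*O
d = -142/5 (d = -7/5 + (-17 - (-2)*(-5)) = -7/5 + (-17 - 1*10) = -7/5 + (-17 - 10) = -7/5 - 27 = -142/5 ≈ -28.400)
51*(-17) + d = 51*(-17) - 142/5 = -867 - 142/5 = -4477/5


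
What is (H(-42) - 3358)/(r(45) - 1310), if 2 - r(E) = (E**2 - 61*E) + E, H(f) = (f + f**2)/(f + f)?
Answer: 6757/1266 ≈ 5.3373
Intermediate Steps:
H(f) = (f + f**2)/(2*f) (H(f) = (f + f**2)/((2*f)) = (f + f**2)*(1/(2*f)) = (f + f**2)/(2*f))
r(E) = 2 - E**2 + 60*E (r(E) = 2 - ((E**2 - 61*E) + E) = 2 - (E**2 - 60*E) = 2 + (-E**2 + 60*E) = 2 - E**2 + 60*E)
(H(-42) - 3358)/(r(45) - 1310) = ((1/2 + (1/2)*(-42)) - 3358)/((2 - 1*45**2 + 60*45) - 1310) = ((1/2 - 21) - 3358)/((2 - 1*2025 + 2700) - 1310) = (-41/2 - 3358)/((2 - 2025 + 2700) - 1310) = -6757/(2*(677 - 1310)) = -6757/2/(-633) = -6757/2*(-1/633) = 6757/1266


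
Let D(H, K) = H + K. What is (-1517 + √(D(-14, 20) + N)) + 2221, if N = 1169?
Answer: 704 + 5*√47 ≈ 738.28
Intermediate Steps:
(-1517 + √(D(-14, 20) + N)) + 2221 = (-1517 + √((-14 + 20) + 1169)) + 2221 = (-1517 + √(6 + 1169)) + 2221 = (-1517 + √1175) + 2221 = (-1517 + 5*√47) + 2221 = 704 + 5*√47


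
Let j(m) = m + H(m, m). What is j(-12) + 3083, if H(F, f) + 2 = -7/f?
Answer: 36835/12 ≈ 3069.6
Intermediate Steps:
H(F, f) = -2 - 7/f
j(m) = -2 + m - 7/m (j(m) = m + (-2 - 7/m) = -2 + m - 7/m)
j(-12) + 3083 = (-2 - 12 - 7/(-12)) + 3083 = (-2 - 12 - 7*(-1/12)) + 3083 = (-2 - 12 + 7/12) + 3083 = -161/12 + 3083 = 36835/12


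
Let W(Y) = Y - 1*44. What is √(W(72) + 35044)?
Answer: 16*√137 ≈ 187.28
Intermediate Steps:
W(Y) = -44 + Y (W(Y) = Y - 44 = -44 + Y)
√(W(72) + 35044) = √((-44 + 72) + 35044) = √(28 + 35044) = √35072 = 16*√137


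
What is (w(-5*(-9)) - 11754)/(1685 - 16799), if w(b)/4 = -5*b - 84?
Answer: 2165/2519 ≈ 0.85947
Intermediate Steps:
w(b) = -336 - 20*b (w(b) = 4*(-5*b - 84) = 4*(-84 - 5*b) = -336 - 20*b)
(w(-5*(-9)) - 11754)/(1685 - 16799) = ((-336 - (-100)*(-9)) - 11754)/(1685 - 16799) = ((-336 - 20*45) - 11754)/(-15114) = ((-336 - 900) - 11754)*(-1/15114) = (-1236 - 11754)*(-1/15114) = -12990*(-1/15114) = 2165/2519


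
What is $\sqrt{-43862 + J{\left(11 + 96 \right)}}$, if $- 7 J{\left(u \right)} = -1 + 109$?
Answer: $\frac{i \sqrt{2149994}}{7} \approx 209.47 i$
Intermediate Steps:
$J{\left(u \right)} = - \frac{108}{7}$ ($J{\left(u \right)} = - \frac{-1 + 109}{7} = \left(- \frac{1}{7}\right) 108 = - \frac{108}{7}$)
$\sqrt{-43862 + J{\left(11 + 96 \right)}} = \sqrt{-43862 - \frac{108}{7}} = \sqrt{- \frac{307142}{7}} = \frac{i \sqrt{2149994}}{7}$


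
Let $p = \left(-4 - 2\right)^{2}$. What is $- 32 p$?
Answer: $-1152$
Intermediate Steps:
$p = 36$ ($p = \left(-6\right)^{2} = 36$)
$- 32 p = \left(-32\right) 36 = -1152$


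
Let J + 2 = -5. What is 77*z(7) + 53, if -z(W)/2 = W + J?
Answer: 53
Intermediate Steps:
J = -7 (J = -2 - 5 = -7)
z(W) = 14 - 2*W (z(W) = -2*(W - 7) = -2*(-7 + W) = 14 - 2*W)
77*z(7) + 53 = 77*(14 - 2*7) + 53 = 77*(14 - 14) + 53 = 77*0 + 53 = 0 + 53 = 53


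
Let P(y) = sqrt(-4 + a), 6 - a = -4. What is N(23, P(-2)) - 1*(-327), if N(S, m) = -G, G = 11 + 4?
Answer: 312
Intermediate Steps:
a = 10 (a = 6 - 1*(-4) = 6 + 4 = 10)
P(y) = sqrt(6) (P(y) = sqrt(-4 + 10) = sqrt(6))
G = 15
N(S, m) = -15 (N(S, m) = -1*15 = -15)
N(23, P(-2)) - 1*(-327) = -15 - 1*(-327) = -15 + 327 = 312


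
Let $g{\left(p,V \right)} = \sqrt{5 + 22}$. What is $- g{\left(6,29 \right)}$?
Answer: $- 3 \sqrt{3} \approx -5.1962$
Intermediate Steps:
$g{\left(p,V \right)} = 3 \sqrt{3}$ ($g{\left(p,V \right)} = \sqrt{27} = 3 \sqrt{3}$)
$- g{\left(6,29 \right)} = - 3 \sqrt{3}$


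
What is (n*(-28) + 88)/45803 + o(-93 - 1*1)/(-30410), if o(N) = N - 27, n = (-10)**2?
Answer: -76929757/1392869230 ≈ -0.055231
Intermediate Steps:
n = 100
o(N) = -27 + N
(n*(-28) + 88)/45803 + o(-93 - 1*1)/(-30410) = (100*(-28) + 88)/45803 + (-27 + (-93 - 1*1))/(-30410) = (-2800 + 88)*(1/45803) + (-27 + (-93 - 1))*(-1/30410) = -2712*1/45803 + (-27 - 94)*(-1/30410) = -2712/45803 - 121*(-1/30410) = -2712/45803 + 121/30410 = -76929757/1392869230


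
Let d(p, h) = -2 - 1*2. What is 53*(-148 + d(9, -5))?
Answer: -8056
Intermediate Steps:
d(p, h) = -4 (d(p, h) = -2 - 2 = -4)
53*(-148 + d(9, -5)) = 53*(-148 - 4) = 53*(-152) = -8056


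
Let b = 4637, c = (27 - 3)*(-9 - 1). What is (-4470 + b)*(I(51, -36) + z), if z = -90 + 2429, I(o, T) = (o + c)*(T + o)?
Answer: -82832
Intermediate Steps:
c = -240 (c = 24*(-10) = -240)
I(o, T) = (-240 + o)*(T + o) (I(o, T) = (o - 240)*(T + o) = (-240 + o)*(T + o))
z = 2339
(-4470 + b)*(I(51, -36) + z) = (-4470 + 4637)*((51**2 - 240*(-36) - 240*51 - 36*51) + 2339) = 167*((2601 + 8640 - 12240 - 1836) + 2339) = 167*(-2835 + 2339) = 167*(-496) = -82832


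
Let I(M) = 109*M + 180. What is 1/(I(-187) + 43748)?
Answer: 1/23545 ≈ 4.2472e-5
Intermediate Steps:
I(M) = 180 + 109*M
1/(I(-187) + 43748) = 1/((180 + 109*(-187)) + 43748) = 1/((180 - 20383) + 43748) = 1/(-20203 + 43748) = 1/23545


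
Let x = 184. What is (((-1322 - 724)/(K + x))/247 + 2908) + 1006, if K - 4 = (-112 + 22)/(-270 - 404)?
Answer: 61292734456/15660047 ≈ 3914.0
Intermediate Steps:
K = 1393/337 (K = 4 + (-112 + 22)/(-270 - 404) = 4 - 90/(-674) = 4 - 90*(-1/674) = 4 + 45/337 = 1393/337 ≈ 4.1335)
(((-1322 - 724)/(K + x))/247 + 2908) + 1006 = (((-1322 - 724)/(1393/337 + 184))/247 + 2908) + 1006 = (-2046/63401/337*(1/247) + 2908) + 1006 = (-2046*337/63401*(1/247) + 2908) + 1006 = (-689502/63401*1/247 + 2908) + 1006 = (-689502/15660047 + 2908) + 1006 = 45538727174/15660047 + 1006 = 61292734456/15660047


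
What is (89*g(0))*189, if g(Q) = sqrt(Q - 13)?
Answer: 16821*I*sqrt(13) ≈ 60649.0*I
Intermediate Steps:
g(Q) = sqrt(-13 + Q)
(89*g(0))*189 = (89*sqrt(-13 + 0))*189 = (89*sqrt(-13))*189 = (89*(I*sqrt(13)))*189 = (89*I*sqrt(13))*189 = 16821*I*sqrt(13)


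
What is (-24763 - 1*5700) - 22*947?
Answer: -51297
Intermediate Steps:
(-24763 - 1*5700) - 22*947 = (-24763 - 5700) - 20834 = -30463 - 20834 = -51297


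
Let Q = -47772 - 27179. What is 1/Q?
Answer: -1/74951 ≈ -1.3342e-5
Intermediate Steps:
Q = -74951
1/Q = 1/(-74951) = -1/74951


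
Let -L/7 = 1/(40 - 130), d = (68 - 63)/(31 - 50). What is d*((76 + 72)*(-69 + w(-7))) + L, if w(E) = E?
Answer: 266407/90 ≈ 2960.1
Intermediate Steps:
d = -5/19 (d = 5/(-19) = 5*(-1/19) = -5/19 ≈ -0.26316)
L = 7/90 (L = -7/(40 - 130) = -7/(-90) = -7*(-1/90) = 7/90 ≈ 0.077778)
d*((76 + 72)*(-69 + w(-7))) + L = -5*(76 + 72)*(-69 - 7)/19 + 7/90 = -740*(-76)/19 + 7/90 = -5/19*(-11248) + 7/90 = 2960 + 7/90 = 266407/90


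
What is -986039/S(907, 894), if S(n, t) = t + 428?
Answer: -986039/1322 ≈ -745.87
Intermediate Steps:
S(n, t) = 428 + t
-986039/S(907, 894) = -986039/(428 + 894) = -986039/1322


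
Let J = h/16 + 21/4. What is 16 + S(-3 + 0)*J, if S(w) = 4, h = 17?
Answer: 165/4 ≈ 41.250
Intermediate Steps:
J = 101/16 (J = 17/16 + 21/4 = 101/16 ≈ 6.3125)
16 + S(-3 + 0)*J = 16 + 4*(101/16) = 16 + 101/4 = 165/4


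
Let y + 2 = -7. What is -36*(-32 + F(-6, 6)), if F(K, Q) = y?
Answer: 1476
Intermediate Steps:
y = -9 (y = -2 - 7 = -9)
F(K, Q) = -9
-36*(-32 + F(-6, 6)) = -36*(-32 - 9) = -36*(-41) = 1476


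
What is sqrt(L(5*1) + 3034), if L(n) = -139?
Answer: sqrt(2895) ≈ 53.805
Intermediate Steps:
sqrt(L(5*1) + 3034) = sqrt(-139 + 3034) = sqrt(2895)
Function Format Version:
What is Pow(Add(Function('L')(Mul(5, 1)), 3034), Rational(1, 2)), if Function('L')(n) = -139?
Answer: Pow(2895, Rational(1, 2)) ≈ 53.805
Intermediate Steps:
Pow(Add(Function('L')(Mul(5, 1)), 3034), Rational(1, 2)) = Pow(Add(-139, 3034), Rational(1, 2)) = Pow(2895, Rational(1, 2))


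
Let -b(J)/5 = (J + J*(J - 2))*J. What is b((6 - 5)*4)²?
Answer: 57600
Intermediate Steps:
b(J) = -5*J*(J + J*(-2 + J)) (b(J) = -5*(J + J*(J - 2))*J = -5*(J + J*(-2 + J))*J = -5*J*(J + J*(-2 + J)))
b((6 - 5)*4)² = (5*((6 - 5)*4)²*(1 - (6 - 5)*4))² = (5*(1*4)²*(1 - 4))² = (5*4²*(1 - 1*4))² = (5*16*(1 - 4))² = (5*16*(-3))² = (-240)² = 57600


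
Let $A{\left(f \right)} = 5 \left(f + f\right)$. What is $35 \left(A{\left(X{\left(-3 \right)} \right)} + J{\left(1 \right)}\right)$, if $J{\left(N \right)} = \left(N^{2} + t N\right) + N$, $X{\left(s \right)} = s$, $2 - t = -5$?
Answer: $-735$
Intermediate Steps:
$t = 7$ ($t = 2 - -5 = 2 + 5 = 7$)
$J{\left(N \right)} = N^{2} + 8 N$ ($J{\left(N \right)} = \left(N^{2} + 7 N\right) + N = N^{2} + 8 N$)
$A{\left(f \right)} = 10 f$ ($A{\left(f \right)} = 5 \cdot 2 f = 10 f$)
$35 \left(A{\left(X{\left(-3 \right)} \right)} + J{\left(1 \right)}\right) = 35 \left(10 \left(-3\right) + 1 \left(8 + 1\right)\right) = 35 \left(-30 + 1 \cdot 9\right) = 35 \left(-30 + 9\right) = 35 \left(-21\right) = -735$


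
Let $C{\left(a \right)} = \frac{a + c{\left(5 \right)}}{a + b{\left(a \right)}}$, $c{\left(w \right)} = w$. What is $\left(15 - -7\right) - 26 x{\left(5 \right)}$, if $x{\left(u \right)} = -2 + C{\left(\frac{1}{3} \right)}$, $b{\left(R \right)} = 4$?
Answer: $42$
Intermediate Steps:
$C{\left(a \right)} = \frac{5 + a}{4 + a}$ ($C{\left(a \right)} = \frac{a + 5}{a + 4} = \frac{5 + a}{4 + a}$)
$x{\left(u \right)} = - \frac{10}{13}$ ($x{\left(u \right)} = -2 + \frac{5 + \frac{1}{3}}{4 + \frac{1}{3}} = -2 + \frac{1}{\frac{13}{3}} \cdot \frac{16}{3} = -2 + \frac{3}{13} \cdot \frac{16}{3} = -2 + \frac{16}{13} = - \frac{10}{13}$)
$\left(15 - -7\right) - 26 x{\left(5 \right)} = \left(15 - -7\right) - -20 = \left(15 + 7\right) + 20 = 22 + 20 = 42$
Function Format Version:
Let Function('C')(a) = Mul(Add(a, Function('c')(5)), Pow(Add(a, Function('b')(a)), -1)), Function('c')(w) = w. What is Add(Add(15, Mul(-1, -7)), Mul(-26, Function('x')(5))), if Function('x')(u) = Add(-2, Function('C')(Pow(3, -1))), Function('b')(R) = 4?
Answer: 42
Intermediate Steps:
Function('C')(a) = Mul(Pow(Add(4, a), -1), Add(5, a)) (Function('C')(a) = Mul(Add(a, 5), Pow(Add(a, 4), -1)) = Mul(Add(5, a), Pow(Add(4, a), -1)) = Mul(Pow(Add(4, a), -1), Add(5, a)))
Function('x')(u) = Rational(-10, 13) (Function('x')(u) = Add(-2, Mul(Pow(Add(4, Pow(3, -1)), -1), Add(5, Pow(3, -1)))) = Add(-2, Mul(Pow(Add(4, Rational(1, 3)), -1), Add(5, Rational(1, 3)))) = Add(-2, Mul(Pow(Rational(13, 3), -1), Rational(16, 3))) = Add(-2, Mul(Rational(3, 13), Rational(16, 3))) = Add(-2, Rational(16, 13)) = Rational(-10, 13))
Add(Add(15, Mul(-1, -7)), Mul(-26, Function('x')(5))) = Add(Add(15, Mul(-1, -7)), Mul(-26, Rational(-10, 13))) = Add(Add(15, 7), 20) = Add(22, 20) = 42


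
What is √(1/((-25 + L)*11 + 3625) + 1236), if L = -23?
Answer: √11854984621/3097 ≈ 35.157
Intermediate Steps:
√(1/((-25 + L)*11 + 3625) + 1236) = √(1/((-25 - 23)*11 + 3625) + 1236) = √(1/(-48*11 + 3625) + 1236) = √(1/(-528 + 3625) + 1236) = √(1/3097 + 1236) = √(3827893/3097) = √11854984621/3097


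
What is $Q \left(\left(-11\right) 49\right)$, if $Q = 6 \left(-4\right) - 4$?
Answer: $15092$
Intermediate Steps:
$Q = -28$ ($Q = -24 - 4 = -28$)
$Q \left(\left(-11\right) 49\right) = - 28 \left(\left(-11\right) 49\right) = \left(-28\right) \left(-539\right) = 15092$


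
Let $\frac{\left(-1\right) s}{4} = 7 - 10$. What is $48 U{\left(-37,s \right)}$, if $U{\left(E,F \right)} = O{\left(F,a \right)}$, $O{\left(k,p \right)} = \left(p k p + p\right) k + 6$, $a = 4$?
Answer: $113184$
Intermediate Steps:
$s = 12$ ($s = - 4 \left(7 - 10\right) = \left(-4\right) \left(-3\right) = 12$)
$O{\left(k,p \right)} = 6 + k \left(p + k p^{2}\right)$ ($O{\left(k,p \right)} = \left(k p p + p\right) k + 6 = \left(k p^{2} + p\right) k + 6 = \left(p + k p^{2}\right) k + 6 = k \left(p + k p^{2}\right) + 6 = 6 + k \left(p + k p^{2}\right)$)
$U{\left(E,F \right)} = 6 + 4 F + 16 F^{2}$ ($U{\left(E,F \right)} = 6 + F 4 + F^{2} \cdot 4^{2} = 6 + 4 F + F^{2} \cdot 16 = 6 + 4 F + 16 F^{2}$)
$48 U{\left(-37,s \right)} = 48 \left(6 + 4 \cdot 12 + 16 \cdot 12^{2}\right) = 48 \left(6 + 48 + 16 \cdot 144\right) = 48 \left(6 + 48 + 2304\right) = 48 \cdot 2358 = 113184$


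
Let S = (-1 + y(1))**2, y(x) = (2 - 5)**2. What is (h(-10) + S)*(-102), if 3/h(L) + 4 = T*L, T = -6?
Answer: -182937/28 ≈ -6533.5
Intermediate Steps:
y(x) = 9 (y(x) = (-3)**2 = 9)
h(L) = 3/(-4 - 6*L)
S = 64 (S = (-1 + 9)**2 = 8**2 = 64)
(h(-10) + S)*(-102) = (3/(2*(-2 - 3*(-10))) + 64)*(-102) = (3/(2*(-2 + 30)) + 64)*(-102) = ((3/2)/28 + 64)*(-102) = ((3/2)*(1/28) + 64)*(-102) = (3/56 + 64)*(-102) = (3587/56)*(-102) = -182937/28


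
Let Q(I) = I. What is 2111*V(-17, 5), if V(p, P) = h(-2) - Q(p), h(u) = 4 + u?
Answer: 40109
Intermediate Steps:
V(p, P) = 2 - p (V(p, P) = (4 - 2) - p = 2 - p)
2111*V(-17, 5) = 2111*(2 - 1*(-17)) = 2111*(2 + 17) = 2111*19 = 40109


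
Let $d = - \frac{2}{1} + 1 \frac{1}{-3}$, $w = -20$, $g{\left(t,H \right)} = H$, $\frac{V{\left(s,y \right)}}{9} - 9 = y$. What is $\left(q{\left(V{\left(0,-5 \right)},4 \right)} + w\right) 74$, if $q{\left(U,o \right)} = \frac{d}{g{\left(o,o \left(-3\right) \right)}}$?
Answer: $- \frac{26381}{18} \approx -1465.6$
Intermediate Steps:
$V{\left(s,y \right)} = 81 + 9 y$
$d = - \frac{7}{3}$ ($d = \left(-2\right) 1 + 1 \left(- \frac{1}{3}\right) = -2 - \frac{1}{3} = - \frac{7}{3} \approx -2.3333$)
$q{\left(U,o \right)} = \frac{7}{9 o}$ ($q{\left(U,o \right)} = - \frac{7}{3 o \left(-3\right)} = - \frac{7}{3 \left(- 3 o\right)} = - \frac{7 \left(- \frac{1}{3 o}\right)}{3} = \frac{7}{9 o}$)
$\left(q{\left(V{\left(0,-5 \right)},4 \right)} + w\right) 74 = \left(\frac{7}{9 \cdot 4} - 20\right) 74 = \left(\frac{7}{9} \cdot \frac{1}{4} - 20\right) 74 = \left(\frac{7}{36} - 20\right) 74 = \left(- \frac{713}{36}\right) 74 = - \frac{26381}{18}$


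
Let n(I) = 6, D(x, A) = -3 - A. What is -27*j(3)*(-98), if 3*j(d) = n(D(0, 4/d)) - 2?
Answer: 3528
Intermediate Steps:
j(d) = 4/3 (j(d) = (6 - 2)/3 = (⅓)*4 = 4/3)
-27*j(3)*(-98) = -27*4/3*(-98) = -36*(-98) = 3528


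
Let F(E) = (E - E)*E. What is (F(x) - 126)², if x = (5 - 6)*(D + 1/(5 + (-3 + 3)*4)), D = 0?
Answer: 15876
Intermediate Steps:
x = -⅕ (x = (5 - 6)*(0 + 1/(5 + (-3 + 3)*4)) = -(0 + 1/(5 + 0*4)) = -(0 + 1/(5 + 0)) = -(0 + 1/5) = -(0 + ⅕) = -1*⅕ = -⅕ ≈ -0.20000)
F(E) = 0 (F(E) = 0*E = 0)
(F(x) - 126)² = (0 - 126)² = (-126)² = 15876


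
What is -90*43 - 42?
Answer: -3912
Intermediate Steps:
-90*43 - 42 = -3870 - 42 = -3912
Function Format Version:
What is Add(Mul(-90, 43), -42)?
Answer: -3912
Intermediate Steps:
Add(Mul(-90, 43), -42) = Add(-3870, -42) = -3912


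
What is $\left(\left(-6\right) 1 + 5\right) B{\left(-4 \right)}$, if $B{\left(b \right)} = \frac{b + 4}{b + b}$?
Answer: $0$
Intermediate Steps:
$B{\left(b \right)} = \frac{4 + b}{2 b}$
$\left(\left(-6\right) 1 + 5\right) B{\left(-4 \right)} = \left(\left(-6\right) 1 + 5\right) \frac{4 - 4}{2 \left(-4\right)} = \left(-6 + 5\right) \frac{1}{2} \left(- \frac{1}{4}\right) 0 = \left(-1\right) 0 = 0$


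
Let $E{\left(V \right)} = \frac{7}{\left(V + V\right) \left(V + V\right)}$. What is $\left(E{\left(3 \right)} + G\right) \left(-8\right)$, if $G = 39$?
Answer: $- \frac{2822}{9} \approx -313.56$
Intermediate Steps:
$E{\left(V \right)} = \frac{7}{4 V^{2}}$ ($E{\left(V \right)} = \frac{7}{2 V 2 V} = \frac{7}{4 V^{2}}$)
$\left(E{\left(3 \right)} + G\right) \left(-8\right) = \left(\frac{7}{4 \cdot 9} + 39\right) \left(-8\right) = \left(\frac{7}{4} \cdot \frac{1}{9} + 39\right) \left(-8\right) = \left(\frac{7}{36} + 39\right) \left(-8\right) = \frac{1411}{36} \left(-8\right) = - \frac{2822}{9}$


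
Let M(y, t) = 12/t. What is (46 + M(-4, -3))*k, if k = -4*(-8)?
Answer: 1344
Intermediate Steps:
k = 32
(46 + M(-4, -3))*k = (46 + 12/(-3))*32 = (46 + 12*(-1/3))*32 = (46 - 4)*32 = 42*32 = 1344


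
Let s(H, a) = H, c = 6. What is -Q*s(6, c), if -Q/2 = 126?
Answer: 1512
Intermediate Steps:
Q = -252 (Q = -2*126 = -252)
-Q*s(6, c) = -(-252)*6 = -1*(-1512) = 1512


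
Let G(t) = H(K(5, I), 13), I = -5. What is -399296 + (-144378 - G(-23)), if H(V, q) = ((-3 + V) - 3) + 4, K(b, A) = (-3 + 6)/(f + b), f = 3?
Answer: -4349379/8 ≈ -5.4367e+5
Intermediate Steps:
K(b, A) = 3/(3 + b) (K(b, A) = (-3 + 6)/(3 + b) = 3/(3 + b))
H(V, q) = -2 + V (H(V, q) = (-6 + V) + 4 = -2 + V)
G(t) = -13/8 (G(t) = -2 + 3/(3 + 5) = -2 + 3/8 = -13/8)
-399296 + (-144378 - G(-23)) = -399296 + (-144378 - 1*(-13/8)) = -399296 + (-144378 + 13/8) = -399296 - 1155011/8 = -4349379/8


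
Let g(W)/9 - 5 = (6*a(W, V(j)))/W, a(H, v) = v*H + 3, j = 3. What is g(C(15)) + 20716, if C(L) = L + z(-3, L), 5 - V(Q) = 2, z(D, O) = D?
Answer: 41873/2 ≈ 20937.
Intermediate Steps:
V(Q) = 3 (V(Q) = 5 - 1*2 = 5 - 2 = 3)
C(L) = -3 + L (C(L) = L - 3 = -3 + L)
a(H, v) = 3 + H*v (a(H, v) = H*v + 3 = 3 + H*v)
g(W) = 45 + 9*(18 + 18*W)/W (g(W) = 45 + 9*((6*(3 + W*3))/W) = 45 + 9*((6*(3 + 3*W))/W) = 45 + 9*((18 + 18*W)/W) = 45 + 9*(18 + 18*W)/W)
g(C(15)) + 20716 = (207 + 162/(-3 + 15)) + 20716 = (207 + 162/12) + 20716 = (207 + 162*(1/12)) + 20716 = (207 + 27/2) + 20716 = 441/2 + 20716 = 41873/2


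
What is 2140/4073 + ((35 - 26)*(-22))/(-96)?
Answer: 168649/65168 ≈ 2.5879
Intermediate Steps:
2140/4073 + ((35 - 26)*(-22))/(-96) = 2140*(1/4073) + (9*(-22))*(-1/96) = 2140/4073 - 198*(-1/96) = 2140/4073 + 33/16 = 168649/65168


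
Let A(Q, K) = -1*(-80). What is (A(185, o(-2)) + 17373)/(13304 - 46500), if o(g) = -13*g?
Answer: -17453/33196 ≈ -0.52576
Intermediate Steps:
A(Q, K) = 80
(A(185, o(-2)) + 17373)/(13304 - 46500) = (80 + 17373)/(13304 - 46500) = 17453/(-33196) = 17453*(-1/33196) = -17453/33196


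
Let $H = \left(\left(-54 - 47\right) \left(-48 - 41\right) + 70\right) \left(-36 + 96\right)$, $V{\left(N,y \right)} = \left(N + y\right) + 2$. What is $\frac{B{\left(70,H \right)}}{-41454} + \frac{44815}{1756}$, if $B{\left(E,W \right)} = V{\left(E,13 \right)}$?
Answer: $\frac{928805875}{36396612} \approx 25.519$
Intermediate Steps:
$V{\left(N,y \right)} = 2 + N + y$
$H = 543540$ ($H = \left(\left(-101\right) \left(-89\right) + 70\right) 60 = \left(8989 + 70\right) 60 = 9059 \cdot 60 = 543540$)
$B{\left(E,W \right)} = 15 + E$ ($B{\left(E,W \right)} = 2 + E + 13 = 15 + E$)
$\frac{B{\left(70,H \right)}}{-41454} + \frac{44815}{1756} = \frac{15 + 70}{-41454} + \frac{44815}{1756} = 85 \left(- \frac{1}{41454}\right) + 44815 \cdot \frac{1}{1756} = - \frac{85}{41454} + \frac{44815}{1756} = \frac{928805875}{36396612}$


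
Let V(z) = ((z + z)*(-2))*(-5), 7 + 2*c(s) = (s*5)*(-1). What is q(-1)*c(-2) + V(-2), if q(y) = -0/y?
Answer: -40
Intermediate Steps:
c(s) = -7/2 - 5*s/2 (c(s) = -7/2 + ((s*5)*(-1))/2 = -7/2 + ((5*s)*(-1))/2 = -7/2 + (-5*s)/2 = -7/2 - 5*s/2)
q(y) = 0 (q(y) = -1*0 = 0)
V(z) = 20*z (V(z) = ((2*z)*(-2))*(-5) = -4*z*(-5) = 20*z)
q(-1)*c(-2) + V(-2) = 0*(-7/2 - 5/2*(-2)) + 20*(-2) = 0*(-7/2 + 5) - 40 = 0*(3/2) - 40 = 0 - 40 = -40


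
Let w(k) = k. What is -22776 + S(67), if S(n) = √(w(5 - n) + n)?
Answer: -22776 + √5 ≈ -22774.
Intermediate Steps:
S(n) = √5 (S(n) = √((5 - n) + n) = √5)
-22776 + S(67) = -22776 + √5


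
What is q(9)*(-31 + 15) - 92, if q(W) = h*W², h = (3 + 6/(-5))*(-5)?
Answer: 11572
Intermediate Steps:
h = -9 (h = (3 + 6*(-⅕))*(-5) = (3 - 6/5)*(-5) = (9/5)*(-5) = -9)
q(W) = -9*W²
q(9)*(-31 + 15) - 92 = (-9*9²)*(-31 + 15) - 92 = -9*81*(-16) - 92 = -729*(-16) - 92 = 11664 - 92 = 11572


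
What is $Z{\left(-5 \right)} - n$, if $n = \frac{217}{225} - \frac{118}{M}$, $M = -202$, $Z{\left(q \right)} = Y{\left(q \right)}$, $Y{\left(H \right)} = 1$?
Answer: $- \frac{12467}{22725} \approx -0.5486$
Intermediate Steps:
$Z{\left(q \right)} = 1$
$n = \frac{35192}{22725}$ ($n = \frac{217}{225} - \frac{118}{-202} = 217 \cdot \frac{1}{225} - - \frac{59}{101} = \frac{217}{225} + \frac{59}{101} = \frac{35192}{22725} \approx 1.5486$)
$Z{\left(-5 \right)} - n = 1 - \frac{35192}{22725} = - \frac{12467}{22725}$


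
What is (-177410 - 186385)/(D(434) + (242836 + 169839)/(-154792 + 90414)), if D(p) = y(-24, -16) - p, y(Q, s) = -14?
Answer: 23420394510/29254019 ≈ 800.59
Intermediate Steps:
D(p) = -14 - p
(-177410 - 186385)/(D(434) + (242836 + 169839)/(-154792 + 90414)) = (-177410 - 186385)/((-14 - 1*434) + (242836 + 169839)/(-154792 + 90414)) = -363795/((-14 - 434) + 412675/(-64378)) = -363795/(-448 + 412675*(-1/64378)) = -363795/(-448 - 412675/64378) = -363795/(-29254019/64378) = -363795*(-64378/29254019) = 23420394510/29254019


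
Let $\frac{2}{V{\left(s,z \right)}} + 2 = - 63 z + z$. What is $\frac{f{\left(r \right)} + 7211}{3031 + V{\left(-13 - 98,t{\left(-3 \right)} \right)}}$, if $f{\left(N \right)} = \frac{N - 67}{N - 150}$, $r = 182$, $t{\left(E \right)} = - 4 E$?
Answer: $\frac{86113391}{36177984} \approx 2.3803$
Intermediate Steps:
$V{\left(s,z \right)} = \frac{2}{-2 - 62 z}$ ($V{\left(s,z \right)} = \frac{2}{-2 + \left(- 63 z + z\right)} = \frac{2}{-2 - 62 z}$)
$f{\left(N \right)} = \frac{-67 + N}{-150 + N}$
$\frac{f{\left(r \right)} + 7211}{3031 + V{\left(-13 - 98,t{\left(-3 \right)} \right)}} = \frac{\frac{-67 + 182}{-150 + 182} + 7211}{3031 - \frac{1}{1 + 31 \left(\left(-4\right) \left(-3\right)\right)}} = \frac{\frac{1}{32} \cdot 115 + 7211}{3031 - \frac{1}{1 + 31 \cdot 12}} = \frac{\frac{1}{32} \cdot 115 + 7211}{3031 - \frac{1}{1 + 372}} = \frac{\frac{115}{32} + 7211}{3031 - \frac{1}{373}} = \frac{230867}{32 \left(3031 - \frac{1}{373}\right)} = \frac{230867}{32 \cdot \frac{1130562}{373}} = \frac{230867}{32} \cdot \frac{373}{1130562} = \frac{86113391}{36177984}$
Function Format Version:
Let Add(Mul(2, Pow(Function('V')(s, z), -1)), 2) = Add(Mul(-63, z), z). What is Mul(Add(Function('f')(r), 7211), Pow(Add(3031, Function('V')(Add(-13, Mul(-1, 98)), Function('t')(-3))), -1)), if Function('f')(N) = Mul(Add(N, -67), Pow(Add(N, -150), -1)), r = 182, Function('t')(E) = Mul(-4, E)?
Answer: Rational(86113391, 36177984) ≈ 2.3803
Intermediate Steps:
Function('V')(s, z) = Mul(2, Pow(Add(-2, Mul(-62, z)), -1)) (Function('V')(s, z) = Mul(2, Pow(Add(-2, Add(Mul(-63, z), z)), -1)) = Mul(2, Pow(Add(-2, Mul(-62, z)), -1)))
Function('f')(N) = Mul(Pow(Add(-150, N), -1), Add(-67, N)) (Function('f')(N) = Mul(Add(-67, N), Pow(Add(-150, N), -1)) = Mul(Pow(Add(-150, N), -1), Add(-67, N)))
Mul(Add(Function('f')(r), 7211), Pow(Add(3031, Function('V')(Add(-13, Mul(-1, 98)), Function('t')(-3))), -1)) = Mul(Add(Mul(Pow(Add(-150, 182), -1), Add(-67, 182)), 7211), Pow(Add(3031, Mul(-1, Pow(Add(1, Mul(31, Mul(-4, -3))), -1))), -1)) = Mul(Add(Mul(Pow(32, -1), 115), 7211), Pow(Add(3031, Mul(-1, Pow(Add(1, Mul(31, 12)), -1))), -1)) = Mul(Add(Mul(Rational(1, 32), 115), 7211), Pow(Add(3031, Mul(-1, Pow(Add(1, 372), -1))), -1)) = Mul(Add(Rational(115, 32), 7211), Pow(Add(3031, Mul(-1, Pow(373, -1))), -1)) = Mul(Rational(230867, 32), Pow(Add(3031, Mul(-1, Rational(1, 373))), -1)) = Mul(Rational(230867, 32), Pow(Add(3031, Rational(-1, 373)), -1)) = Mul(Rational(230867, 32), Pow(Rational(1130562, 373), -1)) = Mul(Rational(230867, 32), Rational(373, 1130562)) = Rational(86113391, 36177984)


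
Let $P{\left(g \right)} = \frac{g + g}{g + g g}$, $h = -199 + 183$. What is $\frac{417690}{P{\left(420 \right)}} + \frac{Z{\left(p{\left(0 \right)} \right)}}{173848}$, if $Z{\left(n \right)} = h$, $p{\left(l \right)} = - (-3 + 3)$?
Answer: $\frac{1910670902593}{21731} \approx 8.7924 \cdot 10^{7}$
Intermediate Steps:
$p{\left(l \right)} = 0$ ($p{\left(l \right)} = \left(-1\right) 0 = 0$)
$h = -16$
$Z{\left(n \right)} = -16$
$P{\left(g \right)} = \frac{2 g}{g + g^{2}}$
$\frac{417690}{P{\left(420 \right)}} + \frac{Z{\left(p{\left(0 \right)} \right)}}{173848} = \frac{417690}{2 \frac{1}{1 + 420}} - \frac{16}{173848} = \frac{417690}{2 \cdot \frac{1}{421}} - \frac{2}{21731} = \frac{417690}{\frac{2}{421}} - \frac{2}{21731} = 417690 \cdot \frac{421}{2} - \frac{2}{21731} = 87923745 - \frac{2}{21731} = \frac{1910670902593}{21731}$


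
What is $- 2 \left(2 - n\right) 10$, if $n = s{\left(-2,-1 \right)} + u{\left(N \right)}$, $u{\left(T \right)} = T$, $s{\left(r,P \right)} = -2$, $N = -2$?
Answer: $-120$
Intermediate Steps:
$n = -4$ ($n = -2 - 2 = -4$)
$- 2 \left(2 - n\right) 10 = - 2 \left(2 - -4\right) 10 = - 2 \left(2 + 4\right) 10 = \left(-2\right) 6 \cdot 10 = \left(-12\right) 10 = -120$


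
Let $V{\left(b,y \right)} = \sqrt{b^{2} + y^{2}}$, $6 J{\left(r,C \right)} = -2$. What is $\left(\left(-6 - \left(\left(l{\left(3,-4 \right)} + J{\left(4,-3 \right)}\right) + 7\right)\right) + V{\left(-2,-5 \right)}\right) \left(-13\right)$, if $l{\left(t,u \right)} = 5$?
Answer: $\frac{689}{3} - 13 \sqrt{29} \approx 159.66$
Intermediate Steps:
$J{\left(r,C \right)} = - \frac{1}{3}$ ($J{\left(r,C \right)} = \frac{1}{6} \left(-2\right) = - \frac{1}{3}$)
$\left(\left(-6 - \left(\left(l{\left(3,-4 \right)} + J{\left(4,-3 \right)}\right) + 7\right)\right) + V{\left(-2,-5 \right)}\right) \left(-13\right) = \left(\left(-6 - \left(\left(5 - \frac{1}{3}\right) + 7\right)\right) + \sqrt{\left(-2\right)^{2} + \left(-5\right)^{2}}\right) \left(-13\right) = \left(\left(-6 - \left(\frac{14}{3} + 7\right)\right) + \sqrt{4 + 25}\right) \left(-13\right) = \left(\left(-6 - \frac{35}{3}\right) + \sqrt{29}\right) \left(-13\right) = \left(- \frac{53}{3} + \sqrt{29}\right) \left(-13\right) = \frac{689}{3} - 13 \sqrt{29}$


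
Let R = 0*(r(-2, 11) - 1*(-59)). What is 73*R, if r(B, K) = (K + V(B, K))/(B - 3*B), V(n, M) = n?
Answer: 0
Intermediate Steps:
r(B, K) = -(B + K)/(2*B) (r(B, K) = (K + B)/(B - 3*B) = (B + K)/((-2*B)) = (B + K)*(-1/(2*B)) = -(B + K)/(2*B))
R = 0 (R = 0*((½)*(-1*(-2) - 1*11)/(-2) - 1*(-59)) = 0*((½)*(-½)*(2 - 11) + 59) = 0*((½)*(-½)*(-9) + 59) = 0*(9/4 + 59) = 0*(245/4) = 0)
73*R = 73*0 = 0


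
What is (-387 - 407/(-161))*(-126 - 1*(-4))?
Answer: 7551800/161 ≈ 46906.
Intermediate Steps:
(-387 - 407/(-161))*(-126 - 1*(-4)) = (-387 - 407*(-1/161))*(-126 + 4) = (-387 + 407/161)*(-122) = -61900/161*(-122) = 7551800/161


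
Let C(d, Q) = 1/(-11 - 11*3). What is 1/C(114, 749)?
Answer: -44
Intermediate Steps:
C(d, Q) = -1/44 (C(d, Q) = 1/(-11 - 33) = 1/(-44) = -1/44)
1/C(114, 749) = 1/(-1/44) = -44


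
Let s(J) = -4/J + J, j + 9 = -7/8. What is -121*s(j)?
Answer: 724185/632 ≈ 1145.9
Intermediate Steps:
j = -79/8 (j = -9 - 7/8 = -79/8 ≈ -9.8750)
s(J) = J - 4/J
-121*s(j) = -121*(-79/8 - 4/(-79/8)) = -121*(-79/8 - 4*(-8/79)) = -121*(-79/8 + 32/79) = -121*(-5985/632) = 724185/632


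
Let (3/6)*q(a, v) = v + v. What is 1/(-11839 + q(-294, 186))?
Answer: -1/11095 ≈ -9.0131e-5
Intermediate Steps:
q(a, v) = 4*v (q(a, v) = 2*(v + v) = 2*(2*v) = 4*v)
1/(-11839 + q(-294, 186)) = 1/(-11839 + 4*186) = 1/(-11839 + 744) = 1/(-11095) = -1/11095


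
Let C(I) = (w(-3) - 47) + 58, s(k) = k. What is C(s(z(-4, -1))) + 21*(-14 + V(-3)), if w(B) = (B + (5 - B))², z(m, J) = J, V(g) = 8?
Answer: -90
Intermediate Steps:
w(B) = 25 (w(B) = 5² = 25)
C(I) = 36 (C(I) = (25 - 47) + 58 = -22 + 58 = 36)
C(s(z(-4, -1))) + 21*(-14 + V(-3)) = 36 + 21*(-14 + 8) = 36 + 21*(-6) = 36 - 126 = -90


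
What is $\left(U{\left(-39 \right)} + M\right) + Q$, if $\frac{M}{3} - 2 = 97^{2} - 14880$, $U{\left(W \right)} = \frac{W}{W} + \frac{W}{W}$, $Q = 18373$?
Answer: $1968$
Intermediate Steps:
$U{\left(W \right)} = 2$ ($U{\left(W \right)} = 1 + 1 = 2$)
$M = -16407$ ($M = 6 + 3 \left(97^{2} - 14880\right) = 6 + 3 \left(9409 - 14880\right) = 6 + 3 \left(-5471\right) = 6 - 16413 = -16407$)
$\left(U{\left(-39 \right)} + M\right) + Q = \left(2 - 16407\right) + 18373 = -16405 + 18373 = 1968$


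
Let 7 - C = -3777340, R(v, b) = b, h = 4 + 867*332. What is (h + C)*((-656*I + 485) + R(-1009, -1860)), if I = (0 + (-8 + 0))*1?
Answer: 15744500235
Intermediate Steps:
h = 287848 (h = 4 + 287844 = 287848)
I = -8 (I = (0 - 8)*1 = -8*1 = -8)
C = 3777347 (C = 7 - 1*(-3777340) = 7 + 3777340 = 3777347)
(h + C)*((-656*I + 485) + R(-1009, -1860)) = (287848 + 3777347)*((-656*(-8) + 485) - 1860) = 4065195*((5248 + 485) - 1860) = 4065195*(5733 - 1860) = 4065195*3873 = 15744500235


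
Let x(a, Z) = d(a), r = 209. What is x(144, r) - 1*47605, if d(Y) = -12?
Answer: -47617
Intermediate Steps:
x(a, Z) = -12
x(144, r) - 1*47605 = -12 - 1*47605 = -12 - 47605 = -47617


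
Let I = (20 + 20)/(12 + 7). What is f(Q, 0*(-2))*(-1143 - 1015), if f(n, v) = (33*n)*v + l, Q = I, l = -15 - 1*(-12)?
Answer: 6474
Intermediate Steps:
l = -3 (l = -15 + 12 = -3)
I = 40/19 ≈ 2.1053
Q = 40/19 ≈ 2.1053
f(n, v) = -3 + 33*n*v (f(n, v) = (33*n)*v - 3 = 33*n*v - 3 = -3 + 33*n*v)
f(Q, 0*(-2))*(-1143 - 1015) = (-3 + 33*(40/19)*(0*(-2)))*(-1143 - 1015) = (-3 + 33*(40/19)*0)*(-2158) = (-3 + 0)*(-2158) = -3*(-2158) = 6474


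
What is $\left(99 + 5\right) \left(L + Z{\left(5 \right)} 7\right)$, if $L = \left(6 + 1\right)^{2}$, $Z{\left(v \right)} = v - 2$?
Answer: $7280$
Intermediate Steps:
$Z{\left(v \right)} = -2 + v$
$L = 49$ ($L = 7^{2} = 49$)
$\left(99 + 5\right) \left(L + Z{\left(5 \right)} 7\right) = \left(99 + 5\right) \left(49 + \left(-2 + 5\right) 7\right) = 104 \left(49 + 3 \cdot 7\right) = 104 \left(49 + 21\right) = 104 \cdot 70 = 7280$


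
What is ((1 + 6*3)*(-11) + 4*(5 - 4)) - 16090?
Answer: -16295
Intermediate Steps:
((1 + 6*3)*(-11) + 4*(5 - 4)) - 16090 = ((1 + 18)*(-11) + 4*1) - 16090 = (19*(-11) + 4) - 16090 = (-209 + 4) - 16090 = -205 - 16090 = -16295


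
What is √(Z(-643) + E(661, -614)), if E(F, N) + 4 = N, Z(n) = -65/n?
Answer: I*√255469687/643 ≈ 24.858*I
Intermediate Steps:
E(F, N) = -4 + N
√(Z(-643) + E(661, -614)) = √(-65/(-643) + (-4 - 614)) = √(-65*(-1/643) - 618) = √(65/643 - 618) = √(-397309/643) = I*√255469687/643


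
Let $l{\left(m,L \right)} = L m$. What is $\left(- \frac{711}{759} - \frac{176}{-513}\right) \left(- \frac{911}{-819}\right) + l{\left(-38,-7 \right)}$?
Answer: $\frac{28204857523}{106297191} \approx 265.34$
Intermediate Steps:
$\left(- \frac{711}{759} - \frac{176}{-513}\right) \left(- \frac{911}{-819}\right) + l{\left(-38,-7 \right)} = \left(- \frac{711}{759} - \frac{176}{-513}\right) \left(- \frac{911}{-819}\right) - -266 = \left(\left(-711\right) \frac{1}{759} - - \frac{176}{513}\right) \left(\left(-911\right) \left(- \frac{1}{819}\right)\right) + 266 = \left(- \frac{237}{253} + \frac{176}{513}\right) \frac{911}{819} + 266 = \left(- \frac{77053}{129789}\right) \frac{911}{819} + 266 = - \frac{70195283}{106297191} + 266 = \frac{28204857523}{106297191}$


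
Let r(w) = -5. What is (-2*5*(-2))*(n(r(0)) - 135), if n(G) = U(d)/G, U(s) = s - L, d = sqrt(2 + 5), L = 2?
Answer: -2692 - 4*sqrt(7) ≈ -2702.6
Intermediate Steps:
d = sqrt(7) ≈ 2.6458
U(s) = -2 + s (U(s) = s - 1*2 = s - 2 = -2 + s)
n(G) = (-2 + sqrt(7))/G
(-2*5*(-2))*(n(r(0)) - 135) = (-2*5*(-2))*((-2 + sqrt(7))/(-5) - 135) = (-10*(-2))*(-(-2 + sqrt(7))/5 - 135) = 20*((2/5 - sqrt(7)/5) - 135) = 20*(-673/5 - sqrt(7)/5) = -2692 - 4*sqrt(7)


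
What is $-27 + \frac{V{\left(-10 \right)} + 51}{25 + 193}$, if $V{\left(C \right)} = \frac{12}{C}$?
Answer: $- \frac{29181}{1090} \approx -26.772$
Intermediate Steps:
$-27 + \frac{V{\left(-10 \right)} + 51}{25 + 193} = -27 + \frac{\frac{12}{-10} + 51}{25 + 193} = -27 + \frac{12 \left(- \frac{1}{10}\right) + 51}{218} = -27 + \left(- \frac{6}{5} + 51\right) \frac{1}{218} = -27 + \frac{249}{5} \cdot \frac{1}{218} = -27 + \frac{249}{1090} = - \frac{29181}{1090}$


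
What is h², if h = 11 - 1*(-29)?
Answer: 1600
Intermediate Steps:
h = 40 (h = 11 + 29 = 40)
h² = 40² = 1600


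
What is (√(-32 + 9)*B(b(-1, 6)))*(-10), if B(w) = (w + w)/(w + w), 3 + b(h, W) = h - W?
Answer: -10*I*√23 ≈ -47.958*I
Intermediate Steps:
b(h, W) = -3 + h - W (b(h, W) = -3 + (h - W) = -3 + h - W)
B(w) = 1 (B(w) = (2*w)/((2*w)) = (2*w)*(1/(2*w)) = 1)
(√(-32 + 9)*B(b(-1, 6)))*(-10) = (√(-32 + 9)*1)*(-10) = (√(-23)*1)*(-10) = ((I*√23)*1)*(-10) = (I*√23)*(-10) = -10*I*√23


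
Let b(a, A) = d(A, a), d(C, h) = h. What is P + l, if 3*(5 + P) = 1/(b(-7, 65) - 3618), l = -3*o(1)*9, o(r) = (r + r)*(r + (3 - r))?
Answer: -1816126/10875 ≈ -167.00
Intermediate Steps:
b(a, A) = a
o(r) = 6*r (o(r) = (2*r)*3 = 6*r)
l = -162 (l = -18*9 = -162)
P = -54376/10875 (P = -5 + 1/(3*(-7 - 3618)) = -5 + (1/3)/(-3625) = -5 + (1/3)*(-1/3625) = -5 - 1/10875 = -54376/10875 ≈ -5.0001)
P + l = -54376/10875 - 162 = -1816126/10875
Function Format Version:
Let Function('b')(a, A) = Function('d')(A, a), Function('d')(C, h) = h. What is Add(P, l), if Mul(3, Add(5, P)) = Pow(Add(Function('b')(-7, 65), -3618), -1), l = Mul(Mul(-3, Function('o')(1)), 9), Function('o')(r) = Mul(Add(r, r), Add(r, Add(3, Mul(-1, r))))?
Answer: Rational(-1816126, 10875) ≈ -167.00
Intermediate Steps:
Function('b')(a, A) = a
Function('o')(r) = Mul(6, r) (Function('o')(r) = Mul(Mul(2, r), 3) = Mul(6, r))
l = -162 (l = Mul(Mul(-3, Mul(6, 1)), 9) = Mul(Mul(-3, 6), 9) = Mul(-18, 9) = -162)
P = Rational(-54376, 10875) (P = Add(-5, Mul(Rational(1, 3), Pow(Add(-7, -3618), -1))) = Add(-5, Mul(Rational(1, 3), Pow(-3625, -1))) = Add(-5, Mul(Rational(1, 3), Rational(-1, 3625))) = Add(-5, Rational(-1, 10875)) = Rational(-54376, 10875) ≈ -5.0001)
Add(P, l) = Add(Rational(-54376, 10875), -162) = Rational(-1816126, 10875)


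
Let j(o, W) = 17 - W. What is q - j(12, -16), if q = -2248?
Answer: -2281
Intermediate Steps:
q - j(12, -16) = -2248 - (17 - 1*(-16)) = -2248 - (17 + 16) = -2248 - 1*33 = -2248 - 33 = -2281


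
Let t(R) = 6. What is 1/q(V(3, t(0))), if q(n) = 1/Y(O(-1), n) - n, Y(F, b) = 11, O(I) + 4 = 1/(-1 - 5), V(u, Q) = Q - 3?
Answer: -11/32 ≈ -0.34375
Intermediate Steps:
V(u, Q) = -3 + Q
O(I) = -25/6 (O(I) = -4 + 1/(-1 - 5) = -4 + 1/(-6) = -4 - ⅙ = -25/6)
q(n) = 1/11 - n
1/q(V(3, t(0))) = 1/(1/11 - (-3 + 6)) = 1/(1/11 - 1*3) = 1/(1/11 - 3) = 1/(-32/11) = -11/32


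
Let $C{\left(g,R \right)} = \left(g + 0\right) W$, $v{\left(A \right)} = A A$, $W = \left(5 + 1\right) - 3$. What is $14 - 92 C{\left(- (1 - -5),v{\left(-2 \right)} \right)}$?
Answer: $1670$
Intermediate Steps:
$W = 3$ ($W = 6 - 3 = 3$)
$v{\left(A \right)} = A^{2}$
$C{\left(g,R \right)} = 3 g$ ($C{\left(g,R \right)} = \left(g + 0\right) 3 = g 3 = 3 g$)
$14 - 92 C{\left(- (1 - -5),v{\left(-2 \right)} \right)} = 14 - 92 \cdot 3 \left(- (1 - -5)\right) = 14 - 92 \cdot 3 \left(- (1 + 5)\right) = 14 - 92 \cdot 3 \left(\left(-1\right) 6\right) = 14 - 92 \cdot 3 \left(-6\right) = 14 - -1656 = 14 + 1656 = 1670$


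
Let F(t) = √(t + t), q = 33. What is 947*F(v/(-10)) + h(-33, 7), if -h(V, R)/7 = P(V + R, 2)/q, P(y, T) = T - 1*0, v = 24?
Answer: -14/33 + 1894*I*√30/5 ≈ -0.42424 + 2074.8*I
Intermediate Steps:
P(y, T) = T (P(y, T) = T + 0 = T)
h(V, R) = -14/33
F(t) = √2*√t (F(t) = √(2*t) = √2*√t)
947*F(v/(-10)) + h(-33, 7) = 947*(√2*√(24/(-10))) - 14/33 = 947*(√2*√(24*(-⅒))) - 14/33 = 947*(√2*√(-12/5)) - 14/33 = 947*(√2*(2*I*√15/5)) - 14/33 = 947*(2*I*√30/5) - 14/33 = 1894*I*√30/5 - 14/33 = -14/33 + 1894*I*√30/5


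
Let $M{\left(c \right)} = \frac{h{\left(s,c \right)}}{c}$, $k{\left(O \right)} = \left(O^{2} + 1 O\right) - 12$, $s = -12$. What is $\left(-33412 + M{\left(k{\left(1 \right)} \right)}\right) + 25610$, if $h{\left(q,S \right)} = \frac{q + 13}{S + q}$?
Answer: $- \frac{1716439}{220} \approx -7802.0$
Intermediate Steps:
$k{\left(O \right)} = -12 + O + O^{2}$ ($k{\left(O \right)} = \left(O^{2} + O\right) - 12 = \left(O + O^{2}\right) - 12 = -12 + O + O^{2}$)
$h{\left(q,S \right)} = \frac{13 + q}{S + q}$
$M{\left(c \right)} = \frac{1}{c \left(-12 + c\right)}$ ($M{\left(c \right)} = \frac{\frac{1}{c - 12} \left(13 - 12\right)}{c} = \frac{\frac{1}{-12 + c} 1}{c} = \frac{1}{\left(-12 + c\right) c} = \frac{1}{c \left(-12 + c\right)}$)
$\left(-33412 + M{\left(k{\left(1 \right)} \right)}\right) + 25610 = \left(-33412 + \frac{1}{\left(-12 + 1 + 1^{2}\right) \left(-12 + \left(-12 + 1 + 1^{2}\right)\right)}\right) + 25610 = \left(-33412 + \frac{1}{\left(-12 + 1 + 1\right) \left(-12 + \left(-12 + 1 + 1\right)\right)}\right) + 25610 = \left(-33412 + \frac{1}{\left(-10\right) \left(-12 - 10\right)}\right) + 25610 = \left(-33412 - \frac{1}{10 \left(-22\right)}\right) + 25610 = \left(-33412 - - \frac{1}{220}\right) + 25610 = \left(-33412 + \frac{1}{220}\right) + 25610 = - \frac{7350639}{220} + 25610 = - \frac{1716439}{220}$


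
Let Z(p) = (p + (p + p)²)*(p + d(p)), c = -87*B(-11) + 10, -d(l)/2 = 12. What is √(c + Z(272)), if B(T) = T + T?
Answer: 2*√18365377 ≈ 8571.0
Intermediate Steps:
d(l) = -24 (d(l) = -2*12 = -24)
B(T) = 2*T
c = 1924 (c = -174*(-11) + 10 = -87*(-22) + 10 = 1914 + 10 = 1924)
Z(p) = (-24 + p)*(p + 4*p²) (Z(p) = (p + (p + p)²)*(p - 24) = (p + (2*p)²)*(-24 + p) = (p + 4*p²)*(-24 + p) = (-24 + p)*(p + 4*p²))
√(c + Z(272)) = √(1924 + 272*(-24 - 95*272 + 4*272²)) = √(1924 + 272*(-24 - 25840 + 4*73984)) = √(1924 + 272*(-24 - 25840 + 295936)) = √(1924 + 272*270072) = √(1924 + 73459584) = √73461508 = 2*√18365377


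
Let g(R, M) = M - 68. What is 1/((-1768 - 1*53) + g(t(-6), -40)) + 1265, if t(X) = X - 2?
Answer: 2440184/1929 ≈ 1265.0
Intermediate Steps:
t(X) = -2 + X
g(R, M) = -68 + M
1/((-1768 - 1*53) + g(t(-6), -40)) + 1265 = 1/((-1768 - 1*53) + (-68 - 40)) + 1265 = 1/((-1768 - 53) - 108) + 1265 = 1/(-1821 - 108) + 1265 = 1/(-1929) + 1265 = -1/1929 + 1265 = 2440184/1929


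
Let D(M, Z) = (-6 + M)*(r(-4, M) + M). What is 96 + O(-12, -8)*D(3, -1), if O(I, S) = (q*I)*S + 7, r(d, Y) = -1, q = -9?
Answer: 5238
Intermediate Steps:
O(I, S) = 7 - 9*I*S (O(I, S) = (-9*I)*S + 7 = -9*I*S + 7 = 7 - 9*I*S)
D(M, Z) = (-1 + M)*(-6 + M) (D(M, Z) = (-6 + M)*(-1 + M) = (-1 + M)*(-6 + M))
96 + O(-12, -8)*D(3, -1) = 96 + (7 - 9*(-12)*(-8))*(6 + 3² - 7*3) = 96 + (7 - 864)*(6 + 9 - 21) = 96 - 857*(-6) = 96 + 5142 = 5238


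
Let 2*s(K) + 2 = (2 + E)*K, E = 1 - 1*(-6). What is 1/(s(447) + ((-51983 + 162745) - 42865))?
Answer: 2/139815 ≈ 1.4305e-5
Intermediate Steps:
E = 7 (E = 1 + 6 = 7)
s(K) = -1 + 9*K/2 (s(K) = -1 + ((2 + 7)*K)/2 = -1 + (9*K)/2 = -1 + 9*K/2)
1/(s(447) + ((-51983 + 162745) - 42865)) = 1/((-1 + (9/2)*447) + ((-51983 + 162745) - 42865)) = 1/((-1 + 4023/2) + (110762 - 42865)) = 1/(4021/2 + 67897) = 1/(139815/2) = 2/139815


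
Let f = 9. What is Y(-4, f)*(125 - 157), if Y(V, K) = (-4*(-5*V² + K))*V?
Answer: 36352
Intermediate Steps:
Y(V, K) = V*(-4*K + 20*V²) (Y(V, K) = (-4*(K - 5*V²))*V = (-4*K + 20*V²)*V = V*(-4*K + 20*V²))
Y(-4, f)*(125 - 157) = (4*(-4)*(-1*9 + 5*(-4)²))*(125 - 157) = (4*(-4)*(-9 + 5*16))*(-32) = (4*(-4)*(-9 + 80))*(-32) = (4*(-4)*71)*(-32) = -1136*(-32) = 36352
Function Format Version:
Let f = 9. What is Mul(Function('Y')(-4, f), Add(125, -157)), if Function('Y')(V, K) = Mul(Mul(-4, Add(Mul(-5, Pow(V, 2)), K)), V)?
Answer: 36352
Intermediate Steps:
Function('Y')(V, K) = Mul(V, Add(Mul(-4, K), Mul(20, Pow(V, 2)))) (Function('Y')(V, K) = Mul(Mul(-4, Add(K, Mul(-5, Pow(V, 2)))), V) = Mul(Add(Mul(-4, K), Mul(20, Pow(V, 2))), V) = Mul(V, Add(Mul(-4, K), Mul(20, Pow(V, 2)))))
Mul(Function('Y')(-4, f), Add(125, -157)) = Mul(Mul(4, -4, Add(Mul(-1, 9), Mul(5, Pow(-4, 2)))), Add(125, -157)) = Mul(Mul(4, -4, Add(-9, Mul(5, 16))), -32) = Mul(Mul(4, -4, Add(-9, 80)), -32) = Mul(Mul(4, -4, 71), -32) = Mul(-1136, -32) = 36352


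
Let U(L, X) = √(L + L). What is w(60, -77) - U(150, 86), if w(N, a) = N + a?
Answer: -17 - 10*√3 ≈ -34.320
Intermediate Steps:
U(L, X) = √2*√L (U(L, X) = √(2*L) = √2*√L)
w(60, -77) - U(150, 86) = (60 - 77) - √2*√150 = -17 - √2*5*√6 = -17 - 10*√3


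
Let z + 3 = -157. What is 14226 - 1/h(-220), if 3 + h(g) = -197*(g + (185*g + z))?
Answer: 115127561081/8092757 ≈ 14226.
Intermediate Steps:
z = -160 (z = -3 - 157 = -160)
h(g) = 31517 - 36642*g (h(g) = -3 - 197*(g + (185*g - 160)) = -3 - 197*(g + (-160 + 185*g)) = -3 - 197*(-160 + 186*g) = -3 + (31520 - 36642*g) = 31517 - 36642*g)
14226 - 1/h(-220) = 14226 - 1/(31517 - 36642*(-220)) = 14226 - 1/(31517 + 8061240) = 14226 - 1/8092757 = 115127561081/8092757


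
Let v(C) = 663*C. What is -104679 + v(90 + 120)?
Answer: 34551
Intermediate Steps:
-104679 + v(90 + 120) = -104679 + 663*(90 + 120) = -104679 + 663*210 = -104679 + 139230 = 34551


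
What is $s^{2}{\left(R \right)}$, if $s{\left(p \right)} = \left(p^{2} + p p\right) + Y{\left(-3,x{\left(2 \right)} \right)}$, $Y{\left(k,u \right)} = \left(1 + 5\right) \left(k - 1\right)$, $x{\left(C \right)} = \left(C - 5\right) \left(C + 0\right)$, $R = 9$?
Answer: $19044$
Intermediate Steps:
$x{\left(C \right)} = C \left(-5 + C\right)$ ($x{\left(C \right)} = \left(-5 + C\right) C = C \left(-5 + C\right)$)
$Y{\left(k,u \right)} = -6 + 6 k$ ($Y{\left(k,u \right)} = 6 \left(-1 + k\right) = -6 + 6 k$)
$s{\left(p \right)} = -24 + 2 p^{2}$ ($s{\left(p \right)} = \left(p^{2} + p p\right) + \left(-6 + 6 \left(-3\right)\right) = \left(p^{2} + p^{2}\right) - 24 = 2 p^{2} - 24 = -24 + 2 p^{2}$)
$s^{2}{\left(R \right)} = \left(-24 + 2 \cdot 9^{2}\right)^{2} = \left(-24 + 2 \cdot 81\right)^{2} = \left(-24 + 162\right)^{2} = 138^{2} = 19044$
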